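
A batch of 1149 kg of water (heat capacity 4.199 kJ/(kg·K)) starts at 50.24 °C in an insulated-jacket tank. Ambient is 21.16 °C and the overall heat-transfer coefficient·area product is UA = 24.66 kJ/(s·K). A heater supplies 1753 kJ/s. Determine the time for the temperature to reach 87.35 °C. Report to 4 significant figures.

Lumped-capacitance energy balance: M c_p dT/dt = UA(T_amb − T) + Q̇.
τ = M c_p/UA = 195.647 s; T_ss = T_amb + Q̇/UA = 21.16 + 1753/24.66 = 92.2468 °C.
T(t) = T_ss + (T₀ − T_ss)e^(−t/τ); set T = 87.35:
t = −τ ln[(T − T_ss)/(T₀ − T_ss)] = −195.647 · ln(0.116571) = 420.495 s.

420.5 s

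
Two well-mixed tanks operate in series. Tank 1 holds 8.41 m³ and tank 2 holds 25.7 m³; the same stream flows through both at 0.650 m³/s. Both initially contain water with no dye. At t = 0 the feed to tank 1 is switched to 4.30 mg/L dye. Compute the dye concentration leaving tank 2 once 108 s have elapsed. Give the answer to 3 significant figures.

Each tank obeys Vᵢ dCᵢ/dt = Q(Cᵢ₋₁ − Cᵢ), so τᵢ = Vᵢ/Q.
τ₁ = 8.41/0.650 = 12.938 s; τ₂ = 25.7/0.650 = 39.538 s.
Solving the cascade with C₁(0)=C₂(0)=0 gives C₂(t) = C_in[1 − (τ₁ e^(−t/τ₁) − τ₂ e^(−t/τ₂))/(τ₁ − τ₂)].
At t = 108: e^(−t/τ₁) = 0.00023706, e^(−t/τ₂) = 0.065120.
C₂ = 4.30·[1 − (12.938·0.00023706 − 39.538·0.065120)/(-26.600)] = 4.30·0.90332 = 3.8843 mg/L.

3.88 mg/L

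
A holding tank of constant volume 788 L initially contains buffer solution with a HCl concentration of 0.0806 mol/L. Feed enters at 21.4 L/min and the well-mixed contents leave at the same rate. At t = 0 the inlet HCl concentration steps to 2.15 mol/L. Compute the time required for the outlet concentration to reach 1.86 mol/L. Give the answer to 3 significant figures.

Species balance: V dC/dt = Q(C_in − C) ⇒ τ = V/Q = 36.822 min.
C(t) = C_in + (C₀ − C_in) e^(−t/τ). Set C = 1.86 and solve for t:
e^(−t/τ) = (C − C_in)/(C₀ − C_in) = (1.86 − 2.15)/(0.0806 − 2.15) = 0.14014
t = −τ ln(…) = 36.822 × 1.9651 = 72.361 min.

72.4 min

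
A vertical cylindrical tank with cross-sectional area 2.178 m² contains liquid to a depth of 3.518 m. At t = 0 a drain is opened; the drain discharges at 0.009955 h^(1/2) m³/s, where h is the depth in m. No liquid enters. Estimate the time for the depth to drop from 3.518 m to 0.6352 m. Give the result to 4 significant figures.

With no inflow, A dh/dt = −0.009955 √h.
∫ h^(−1/2) dh = −(0.009955/A) ∫ dt, giving 2√h = 2√h₀ − (0.009955/A) t.
t = 2A(√h₀ − √h)/0.009955 = 2·2.178·(√3.518 − √0.6352)/0.009955
  = 4.35600 × (1.87563 − 0.796994) / 0.009955 = 471.979 s.

472.0 s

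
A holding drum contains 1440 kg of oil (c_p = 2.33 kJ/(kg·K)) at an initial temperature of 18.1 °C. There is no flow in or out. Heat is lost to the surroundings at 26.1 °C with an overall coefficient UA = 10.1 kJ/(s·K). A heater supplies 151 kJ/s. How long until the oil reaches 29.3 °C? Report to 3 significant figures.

222 s

Lumped-capacitance energy balance: M c_p dT/dt = UA(T_amb − T) + Q̇.
τ = M c_p/UA = 332.20 s; T_ss = T_amb + Q̇/UA = 26.1 + 151/10.1 = 41.050 °C.
T(t) = T_ss + (T₀ − T_ss)e^(−t/τ); set T = 29.3:
t = −τ ln[(T − T_ss)/(T₀ − T_ss)] = −332.20 · ln(0.51199) = 222.39 s.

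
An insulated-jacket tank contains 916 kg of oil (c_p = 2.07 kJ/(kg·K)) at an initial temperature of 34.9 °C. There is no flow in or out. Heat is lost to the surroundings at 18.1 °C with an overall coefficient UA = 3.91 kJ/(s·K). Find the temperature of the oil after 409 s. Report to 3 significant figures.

25.3 °C

First-law balance (no shaft work): M c_p dT/dt = −UA(T − T_amb).
dT/dt = (T_ss − T)/τ with T_ss = T_amb = 18.100 °C, τ = M c_p/UA = 916·2.07/3.91 = 484.94 s.
T approaches T_ss exponentially: T(t) = T_ss + (T₀ − T_ss) e^(−t/τ).
T(409) = 18.100 + (16.800)·0.43024 = 25.328 °C.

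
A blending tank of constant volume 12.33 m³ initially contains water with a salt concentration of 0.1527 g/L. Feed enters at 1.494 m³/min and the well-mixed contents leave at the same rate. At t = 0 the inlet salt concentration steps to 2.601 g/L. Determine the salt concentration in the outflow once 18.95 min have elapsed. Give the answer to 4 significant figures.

2.355 g/L

Transient balance on the dissolved component: V dC/dt = Q(C_in − C).
Rewrite as dC/dt + C/τ = C_in/τ, τ = V/Q = 8.25301 min.
Solution: C(t) = C_in + (C₀ − C_in) e^(−t/τ).
C(18.95) = 2.601 + (0.1527 − 2.601)·e^(−18.95/8.25301) = 2.601 + (-2.44830)·0.100647 = 2.35458 g/L.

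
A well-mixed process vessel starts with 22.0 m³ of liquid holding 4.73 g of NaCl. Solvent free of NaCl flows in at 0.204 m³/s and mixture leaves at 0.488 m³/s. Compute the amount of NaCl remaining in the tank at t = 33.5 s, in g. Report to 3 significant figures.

1.79 g

Total volume: dV/dt = Q_in − Q_out = -0.28400 m³/s, so V(t) = 22.0 − 0.28400 t and V(33.5) = 12.486 m³.
Solute balance: dm/dt = 0 − Q_out C = −Q_out m/V(t).
dm/m = −Q_out dt/(V₀ − 0.28400 t); integrating gives ln(m/m₀) = −(Q_out/(Q_in−Q_out)) ln(V/V₀).
m = m₀ (V₀/V)^(Q_out/(Q_in−Q_out)) = 4.73 × (22.0/12.486)^(-1.7183) = 1.7871 g.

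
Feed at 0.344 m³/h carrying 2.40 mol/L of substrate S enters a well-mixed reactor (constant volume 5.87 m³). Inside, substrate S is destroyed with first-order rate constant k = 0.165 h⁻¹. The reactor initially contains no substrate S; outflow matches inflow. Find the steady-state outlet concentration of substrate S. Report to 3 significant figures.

0.629 mol/L

Accumulation = in − out − consumed: V dC/dt = Q C_in − Q C − k V C.
At steady state: 0 = Q C_in − (Q + kV) C_ss, so C_ss = Q C_in/(Q + kV).
C_ss = 0.344·2.40/(0.344 + 0.165·5.87) = 0.82560/1.3125 = 0.62900 mol/L.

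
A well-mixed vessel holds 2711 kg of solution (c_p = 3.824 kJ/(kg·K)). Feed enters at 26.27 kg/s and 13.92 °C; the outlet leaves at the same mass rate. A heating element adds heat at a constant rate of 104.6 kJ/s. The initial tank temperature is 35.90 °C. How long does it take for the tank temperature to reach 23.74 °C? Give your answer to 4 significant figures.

M c_p dT/dt = ṁ c_p (T_in − T) + Q̇.
τ = M/ṁ = 103.198 s; T_ss = T_in + Q̇/(ṁ c_p) = 14.9612 °C.
T(t) = T_ss + (T₀ − T_ss) e^(−t/τ). Set T = 23.74:
e^(−t/τ) = (23.74 − 14.9612)/(35.90 − 14.9612) = 0.419259
t = −103.198 · ln(0.419259) = 89.7063 s.

89.71 s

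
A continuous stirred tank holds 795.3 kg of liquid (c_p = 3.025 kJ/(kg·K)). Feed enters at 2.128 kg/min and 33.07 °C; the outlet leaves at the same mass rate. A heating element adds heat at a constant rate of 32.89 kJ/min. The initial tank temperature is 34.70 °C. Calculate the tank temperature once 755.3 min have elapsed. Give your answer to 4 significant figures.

Unsteady energy balance on the tank contents: M c_p dT/dt = ṁ c_p (T_in − T) + 32.89.
τ = M/ṁ = 373.731 min; T_ss = T_in + Q̇/(ṁ c_p) = 33.07 + 32.89/(2.128·3.025) = 38.1794 °C.
This is linear first-order; T(t) = T_ss + (T₀ − T_ss) e^(−t/τ).
T(755.3) = 38.1794 + (-3.47936)·e^(−755.3/373.731) = 38.1794 + (-3.47936)·0.132527 = 37.7183 °C.

37.72 °C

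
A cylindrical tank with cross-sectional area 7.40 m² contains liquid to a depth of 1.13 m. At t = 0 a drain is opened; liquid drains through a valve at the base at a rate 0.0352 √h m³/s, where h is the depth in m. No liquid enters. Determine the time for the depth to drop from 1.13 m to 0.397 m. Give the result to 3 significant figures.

182 s

Unsteady balance on liquid volume: A dh/dt = −0.0352 √h.
This is separable: 2 d(√h)/dt = −0.0352/A, so √h = √h₀ − (0.0352/(2A)) t.
t = 2A(√h₀ − √h)/0.0352 = 2·7.40·(√1.13 − √0.397)/0.0352
  = 14.800 × (1.0630 − 0.63008) / 0.0352 = 182.03 s.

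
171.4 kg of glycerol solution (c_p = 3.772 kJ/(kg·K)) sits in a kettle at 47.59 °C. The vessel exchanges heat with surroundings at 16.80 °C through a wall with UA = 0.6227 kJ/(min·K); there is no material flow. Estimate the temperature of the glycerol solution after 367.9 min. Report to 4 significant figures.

First-law balance (no shaft work): M c_p dT/dt = −UA(T − T_amb).
dT/dt = (T_ss − T)/τ with T_ss = T_amb = 16.8000 °C, τ = M c_p/UA = 171.4·3.772/0.6227 = 1038.25 min.
T approaches T_ss exponentially: T(t) = T_ss + (T₀ − T_ss) e^(−t/τ).
T(367.9) = 16.8000 + (30.7900)·0.701633 = 38.4033 °C.

38.40 °C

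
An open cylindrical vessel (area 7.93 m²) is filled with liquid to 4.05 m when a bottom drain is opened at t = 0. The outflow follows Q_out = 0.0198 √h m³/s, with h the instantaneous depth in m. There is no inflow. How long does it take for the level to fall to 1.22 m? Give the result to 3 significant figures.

727 s

Mass balance (ρ constant): A dh/dt = −0.0198 √h.
Separate and integrate: 2(√h − √h₀) = −(0.0198/A) t.
t = 2A(√h₀ − √h)/0.0198 = 2·7.93·(√4.05 − √1.22)/0.0198
  = 15.860 × (2.0125 − 1.1045) / 0.0198 = 727.26 s.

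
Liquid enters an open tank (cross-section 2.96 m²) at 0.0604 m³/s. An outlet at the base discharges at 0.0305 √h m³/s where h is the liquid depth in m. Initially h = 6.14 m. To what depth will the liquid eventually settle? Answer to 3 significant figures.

3.92 m

Mass balance (ρ constant): A dh/dt = Q_in − 0.0305 √h. At steady state dh/dt = 0:
Q_in = 0.0305 √h_ss ⇒ √h_ss = 0.0604/0.0305 = 1.9803.
h_ss = 1.9803² = 3.9217 m. (Since h₀ = 6.14 m > h_ss, the level will fall toward this value.)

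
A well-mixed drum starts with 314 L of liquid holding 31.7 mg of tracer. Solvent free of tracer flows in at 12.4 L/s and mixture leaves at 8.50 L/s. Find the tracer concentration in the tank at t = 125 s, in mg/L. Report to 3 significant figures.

Let m(t) be the amount of tracer. Volume: V(t) = V₀ + (Q_in − Q_out) t = 314 + 3.9000 t; V(125) = 801.50 L.
Species balance (pure solvent in): dm/dt = −Q_out · m/V(t).
Separate: dm/m = −Q_out dt/V(t) ⇒ ln(m/m₀) = −(Q_out/(Q_in−Q_out)) ln(V/V₀).
m = m₀ (V₀/V)^(Q_out/(Q_in−Q_out)) = 31.7 × (314/801.50)^(2.1795) = 4.1121 mg.
C = m/V = 4.1121/801.50 = 0.0051305 mg/L.

0.00513 mg/L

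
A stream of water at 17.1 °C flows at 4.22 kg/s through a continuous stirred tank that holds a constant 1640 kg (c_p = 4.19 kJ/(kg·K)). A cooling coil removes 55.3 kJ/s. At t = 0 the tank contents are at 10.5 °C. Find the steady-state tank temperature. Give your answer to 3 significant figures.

14.0 °C

M c_p dT/dt = ṁ c_p (T_in − T) − Q̇.
At steady state dT/dt = 0 ⇒ T_ss = T_in − Q̇/(ṁ c_p) = 17.1 − 55.3/(4.22·4.19) = 13.972 °C.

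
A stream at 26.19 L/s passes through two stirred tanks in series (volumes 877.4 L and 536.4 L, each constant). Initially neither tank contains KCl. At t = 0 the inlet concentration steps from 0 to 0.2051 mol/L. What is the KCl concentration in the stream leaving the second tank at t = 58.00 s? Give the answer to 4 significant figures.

0.1307 mol/L

Species balance on tank i: dCᵢ/dt = (Cᵢ₋₁ − Cᵢ)/τᵢ with τᵢ = Vᵢ/Q.
τ₁ = 877.4/26.19 = 33.5013 s; τ₂ = 536.4/26.19 = 20.4811 s.
Solving the cascade with C₁(0)=C₂(0)=0 gives C₂(t) = C_in[1 − (τ₁ e^(−t/τ₁) − τ₂ e^(−t/τ₂))/(τ₁ − τ₂)].
At t = 58.00: e^(−t/τ₁) = 0.177059, e^(−t/τ₂) = 0.0589021.
C₂ = 0.2051·[1 − (33.5013·0.177059 − 20.4811·0.0589021)/(13.0202)] = 0.2051·0.637079 = 0.130665 mol/L.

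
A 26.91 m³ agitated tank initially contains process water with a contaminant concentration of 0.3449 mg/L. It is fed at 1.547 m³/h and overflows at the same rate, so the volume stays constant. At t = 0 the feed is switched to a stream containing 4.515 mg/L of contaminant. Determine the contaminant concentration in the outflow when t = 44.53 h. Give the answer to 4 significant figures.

Unsteady species balance (constant V, well mixed): V dC/dt = Q(C_in − C).
Rewrite as dC/dt + C/τ = C_in/τ, τ = V/Q = 17.3950 h.
C approaches C_in exponentially: C(t) = C_in + (C₀ − C_in) e^(−t/τ).
C(44.53) = 4.515 + (0.3449 − 4.515)·e^(−44.53/17.3950) = 4.515 + (-4.17010)·0.0773096 = 4.19261 mg/L.

4.193 mg/L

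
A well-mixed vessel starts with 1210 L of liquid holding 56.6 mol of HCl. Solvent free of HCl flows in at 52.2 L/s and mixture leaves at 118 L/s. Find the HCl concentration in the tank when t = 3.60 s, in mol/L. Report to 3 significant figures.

0.0394 mol/L

Total volume: dV/dt = Q_in − Q_out = -65.800 L/s, so V(t) = 1210 − 65.800 t and V(3.60) = 973.12 L.
No HCl enters, so dm/dt = −Q_out · (m/V).
dm/m = −Q_out dt/(V₀ − 65.800 t); integrating gives ln(m/m₀) = −(Q_out/(Q_in−Q_out)) ln(V/V₀).
m = m₀ (V₀/V)^(Q_out/(Q_in−Q_out)) = 56.6 × (1210/973.12)^(-1.7933) = 38.294 mol.
C = m/V = 38.294/973.12 = 0.039352 mol/L.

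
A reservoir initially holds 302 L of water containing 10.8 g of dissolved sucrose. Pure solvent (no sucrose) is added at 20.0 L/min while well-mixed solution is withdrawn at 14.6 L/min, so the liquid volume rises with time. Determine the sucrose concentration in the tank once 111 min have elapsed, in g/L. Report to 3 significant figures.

Total volume: dV/dt = Q_in − Q_out = 5.4000 L/min, so V(t) = 302 + 5.4000 t and V(111) = 901.40 L.
Species balance (pure solvent in): dm/dt = −Q_out · m/V(t).
Separate: dm/m = −Q_out dt/V(t) ⇒ ln(m/m₀) = −(Q_out/(Q_in−Q_out)) ln(V/V₀).
m = m₀ (V₀/V)^(Q_out/(Q_in−Q_out)) = 10.8 × (302/901.40)^(2.7037) = 0.56157 g.
C = m/V = 0.56157/901.40 = 0.00062300 g/L.

0.000623 g/L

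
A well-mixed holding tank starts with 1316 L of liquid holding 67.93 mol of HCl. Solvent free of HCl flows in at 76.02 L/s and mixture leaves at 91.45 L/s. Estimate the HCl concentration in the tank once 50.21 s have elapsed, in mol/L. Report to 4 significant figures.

Let m(t) be the amount of HCl. Volume: V(t) = V₀ + (Q_in − Q_out) t = 1316 − 15.4300 t; V(50.21) = 541.260 L.
No HCl enters, so dm/dt = −Q_out · (m/V).
Separate: dm/m = −Q_out dt/V(t) ⇒ ln(m/m₀) = −(Q_out/(Q_in−Q_out)) ln(V/V₀).
m = m₀ (V₀/V)^(Q_out/(Q_in−Q_out)) = 67.93 × (1316/541.260)^(-5.92677) = 0.350928 mol.
C = m/V = 0.350928/541.260 = 0.000648354 mol/L.

0.0006484 mol/L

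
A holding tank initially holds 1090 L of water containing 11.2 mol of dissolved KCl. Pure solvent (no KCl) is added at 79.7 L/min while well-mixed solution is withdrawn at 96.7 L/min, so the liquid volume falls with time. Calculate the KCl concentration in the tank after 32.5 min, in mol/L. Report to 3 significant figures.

Total volume: dV/dt = Q_in − Q_out = -17.000 L/min, so V(t) = 1090 − 17.000 t and V(32.5) = 537.50 L.
No KCl enters, so dm/dt = −Q_out · (m/V).
Separate: dm/m = −Q_out dt/V(t) ⇒ ln(m/m₀) = −(Q_out/(Q_in−Q_out)) ln(V/V₀).
m = m₀ (V₀/V)^(Q_out/(Q_in−Q_out)) = 11.2 × (1090/537.50)^(-5.6882) = 0.20075 mol.
C = m/V = 0.20075/537.50 = 0.00037349 mol/L.

0.000373 mol/L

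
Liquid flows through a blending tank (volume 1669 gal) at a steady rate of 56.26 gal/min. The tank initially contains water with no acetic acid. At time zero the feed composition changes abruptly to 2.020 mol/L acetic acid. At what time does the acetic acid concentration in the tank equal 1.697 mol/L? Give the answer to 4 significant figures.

Species balance: V dC/dt = Q(C_in − C) ⇒ τ = V/Q = 29.6658 min.
C(t) = C_in + (C₀ − C_in) e^(−t/τ). Set C = 1.697 and solve for t:
e^(−t/τ) = (C − C_in)/(C₀ − C_in) = (1.697 − 2.020)/(0 − 2.020) = 0.159901
t = −τ ln(…) = 29.6658 × 1.83320 = 54.3834 min.

54.38 min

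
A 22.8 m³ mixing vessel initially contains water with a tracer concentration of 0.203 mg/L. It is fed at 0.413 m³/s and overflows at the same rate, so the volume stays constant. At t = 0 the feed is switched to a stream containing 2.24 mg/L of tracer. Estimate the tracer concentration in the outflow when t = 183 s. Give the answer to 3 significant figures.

2.17 mg/L

Unsteady species balance (constant V, well mixed): V dC/dt = Q(C_in − C).
So dC/dt = (C_in − C)/τ with τ = V/Q = 22.8/0.413 = 55.206 s.
Integrating: C(t) = C_in + (C₀ − C_in) e^(−t/τ).
C(183) = 2.24 + (0.203 − 2.24)·e^(−183/55.206) = 2.24 + (-2.0370)·0.036339 = 2.1660 mg/L.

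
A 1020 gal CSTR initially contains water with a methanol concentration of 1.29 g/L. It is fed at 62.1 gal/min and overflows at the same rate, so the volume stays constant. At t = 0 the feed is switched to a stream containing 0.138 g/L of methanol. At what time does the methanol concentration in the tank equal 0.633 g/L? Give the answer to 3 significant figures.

13.9 min

Species balance: V dC/dt = Q(C_in − C) ⇒ τ = V/Q = 16.425 min.
C(t) = C_in + (C₀ − C_in) e^(−t/τ). Set C = 0.633 and solve for t:
e^(−t/τ) = (C − C_in)/(C₀ − C_in) = (0.633 − 0.138)/(1.29 − 0.138) = 0.42969
t = −τ ln(…) = 16.425 × 0.84470 = 13.874 min.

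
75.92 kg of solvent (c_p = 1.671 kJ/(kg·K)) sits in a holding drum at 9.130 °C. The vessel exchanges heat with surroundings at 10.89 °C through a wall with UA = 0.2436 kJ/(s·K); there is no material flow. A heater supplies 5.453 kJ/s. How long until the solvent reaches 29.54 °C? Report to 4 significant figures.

971.9 s

M c_p dT/dt = −UA(T − T_amb) + Q̇.
τ = M c_p/UA = 520.781 s; T_ss = T_amb + Q̇/UA = 10.89 + 5.453/0.2436 = 33.2751 °C.
T(t) = T_ss + (T₀ − T_ss)e^(−t/τ); set T = 29.54:
t = −τ ln[(T − T_ss)/(T₀ − T_ss)] = −520.781 · ln(0.154692) = 971.943 s.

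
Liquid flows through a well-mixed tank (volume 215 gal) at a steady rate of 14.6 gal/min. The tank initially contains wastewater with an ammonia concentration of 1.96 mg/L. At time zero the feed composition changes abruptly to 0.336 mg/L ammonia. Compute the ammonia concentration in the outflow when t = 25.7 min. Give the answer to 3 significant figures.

0.620 mg/L

Mass balance on the solute (V constant): V dC/dt = Q(C_in − C).
So dC/dt = (C_in − C)/τ with τ = V/Q = 215/14.6 = 14.726 min.
This is linear first-order; C(t) = C_in + (C₀ − C_in) e^(−t/τ).
C(25.7) = 0.336 + (1.96 − 0.336)·e^(−25.7/14.726) = 0.336 + (1.6240)·0.17461 = 0.61956 mg/L.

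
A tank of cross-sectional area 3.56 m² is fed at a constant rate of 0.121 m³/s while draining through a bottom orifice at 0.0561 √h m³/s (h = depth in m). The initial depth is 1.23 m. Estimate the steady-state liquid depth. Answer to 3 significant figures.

4.65 m

Unsteady balance on liquid volume: A dh/dt = Q_in − 0.0561 √h. At steady state dh/dt = 0:
Q_in = 0.0561 √h_ss ⇒ √h_ss = 0.121/0.0561 = 2.1569.
h_ss = 2.1569² = 4.6521 m. (Since h₀ = 1.23 m < h_ss, the level will rise toward this value.)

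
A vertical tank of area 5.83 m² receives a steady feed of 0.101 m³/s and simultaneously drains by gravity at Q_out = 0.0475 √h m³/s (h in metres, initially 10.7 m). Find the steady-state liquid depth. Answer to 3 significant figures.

4.52 m

A dh/dt = Q_in − 0.0475 √h. Steady state requires inflow = outflow:
Q_in = 0.0475 √h_ss ⇒ √h_ss = 0.101/0.0475 = 2.1263.
h_ss = 2.1263² = 4.5212 m. (Since h₀ = 10.7 m > h_ss, the level will fall toward this value.)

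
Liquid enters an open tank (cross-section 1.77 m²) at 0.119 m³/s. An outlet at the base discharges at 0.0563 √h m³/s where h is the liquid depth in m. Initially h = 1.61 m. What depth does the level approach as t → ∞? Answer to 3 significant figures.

4.47 m

Level balance: A dh/dt = 0.119 − 0.0563 √h. Setting dh/dt = 0:
Q_in = 0.0563 √h_ss ⇒ √h_ss = 0.119/0.0563 = 2.1137.
h_ss = 2.1137² = 4.4676 m. (Since h₀ = 1.61 m < h_ss, the level will rise toward this value.)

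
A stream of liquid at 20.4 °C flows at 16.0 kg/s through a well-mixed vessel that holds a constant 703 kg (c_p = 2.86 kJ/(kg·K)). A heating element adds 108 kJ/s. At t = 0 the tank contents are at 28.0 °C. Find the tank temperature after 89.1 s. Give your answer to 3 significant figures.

23.4 °C

First-law balance (no shaft work): M c_p dT/dt = ṁ c_p (T_in − T) + 108.
τ = M/ṁ = 43.938 s; T_ss = T_in + Q̇/(ṁ c_p) = 20.4 + 108/(16.0·2.86) = 22.760 °C.
T approaches T_ss exponentially: T(t) = T_ss + (T₀ − T_ss) e^(−t/τ).
T(89.1) = 22.760 + (5.2399)·e^(−89.1/43.938) = 22.760 + (5.2399)·0.13161 = 23.450 °C.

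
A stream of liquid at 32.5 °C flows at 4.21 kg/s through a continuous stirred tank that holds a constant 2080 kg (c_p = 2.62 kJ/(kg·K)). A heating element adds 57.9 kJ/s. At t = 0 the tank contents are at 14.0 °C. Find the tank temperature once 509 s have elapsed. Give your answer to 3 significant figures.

29.3 °C

First-law balance (no shaft work): M c_p dT/dt = ṁ c_p (T_in − T) + 57.9.
Rearrange: dT/dt = (T_ss − T)/τ with τ = M/ṁ = 494.06 s and T_ss = T_in + Q̇/(ṁ c_p) = 37.749 °C.
Integrating: T(t) = T_ss + (T₀ − T_ss) e^(−t/τ).
T(509) = 37.749 + (-23.749)·e^(−509/494.06) = 37.749 + (-23.749)·0.35692 = 29.273 °C.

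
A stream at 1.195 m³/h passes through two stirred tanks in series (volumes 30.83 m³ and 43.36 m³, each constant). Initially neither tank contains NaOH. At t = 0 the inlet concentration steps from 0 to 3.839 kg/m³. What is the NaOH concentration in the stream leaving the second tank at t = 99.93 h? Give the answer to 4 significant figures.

3.190 kg/m³

Each tank obeys Vᵢ dCᵢ/dt = Q(Cᵢ₋₁ − Cᵢ), so τᵢ = Vᵢ/Q.
τ₁ = 30.83/1.195 = 25.7992 h; τ₂ = 43.36/1.195 = 36.2845 h.
Solving the cascade with C₁(0)=C₂(0)=0 gives C₂(t) = C_in[1 − (τ₁ e^(−t/τ₁) − τ₂ e^(−t/τ₂))/(τ₁ − τ₂)].
At t = 99.93: e^(−t/τ₁) = 0.0207880, e^(−t/τ₂) = 0.0636684.
C₂ = 3.839·[1 − (25.7992·0.0207880 − 36.2845·0.0636684)/(-10.4854)] = 3.839·0.830825 = 3.18954 kg/m³.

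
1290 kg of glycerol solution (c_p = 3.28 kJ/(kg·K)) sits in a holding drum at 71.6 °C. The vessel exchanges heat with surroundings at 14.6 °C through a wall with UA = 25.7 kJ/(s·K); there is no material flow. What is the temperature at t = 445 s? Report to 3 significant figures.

18.4 °C

Unsteady energy balance on the tank contents: M c_p dT/dt = −UA(T − T_amb).
dT/dt = (T_ss − T)/τ with T_ss = T_amb = 14.600 °C, τ = M c_p/UA = 1290·3.28/25.7 = 164.64 s.
Solution: T(t) = T_ss + (T₀ − T_ss) e^(−t/τ).
T(445) = 14.600 + (57.000)·0.067011 = 18.420 °C.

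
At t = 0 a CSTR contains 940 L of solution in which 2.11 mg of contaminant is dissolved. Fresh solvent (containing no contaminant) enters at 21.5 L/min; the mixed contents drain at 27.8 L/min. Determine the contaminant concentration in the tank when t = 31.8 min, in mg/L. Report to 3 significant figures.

Let m(t) be the amount of contaminant. Volume: V(t) = V₀ + (Q_in − Q_out) t = 940 − 6.3000 t; V(31.8) = 739.66 L.
Species balance (pure solvent in): dm/dt = −Q_out · m/V(t).
Separate: dm/m = −Q_out dt/V(t) ⇒ ln(m/m₀) = −(Q_out/(Q_in−Q_out)) ln(V/V₀).
m = m₀ (V₀/V)^(Q_out/(Q_in−Q_out)) = 2.11 × (940/739.66)^(-4.4127) = 0.73272 mg.
C = m/V = 0.73272/739.66 = 0.00099062 mg/L.

0.000991 mg/L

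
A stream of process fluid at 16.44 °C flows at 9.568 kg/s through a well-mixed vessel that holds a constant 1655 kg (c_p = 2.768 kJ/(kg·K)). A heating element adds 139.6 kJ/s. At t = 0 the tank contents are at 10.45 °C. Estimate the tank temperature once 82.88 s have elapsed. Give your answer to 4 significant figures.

Unsteady energy balance on the tank contents: M c_p dT/dt = ṁ c_p (T_in − T) + 139.6.
τ = M/ṁ = 172.972 s; T_ss = T_in + Q̇/(ṁ c_p) = 16.44 + 139.6/(9.568·2.768) = 21.7111 °C.
T approaches T_ss exponentially: T(t) = T_ss + (T₀ − T_ss) e^(−t/τ).
T(82.88) = 21.7111 + (-11.2611)·e^(−82.88/172.972) = 21.7111 + (-11.2611)·0.619309 = 14.7370 °C.

14.74 °C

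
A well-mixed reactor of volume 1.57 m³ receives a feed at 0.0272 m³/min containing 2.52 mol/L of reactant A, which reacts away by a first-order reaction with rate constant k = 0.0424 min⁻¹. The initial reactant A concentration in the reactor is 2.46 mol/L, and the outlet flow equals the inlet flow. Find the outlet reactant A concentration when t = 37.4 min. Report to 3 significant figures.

0.916 mol/L

Species balance: V dC/dt = Q C_in − Q C − k V C.
This is linear with rate a = Q/V + k = 0.059725 min⁻¹.
C_ss = Q C_in/(Q + kV) = 0.73100 mol/L; C(t) = C_ss + (C₀ − C_ss) e^(−a t).
C(37.4) = 0.73100 + (1.7290)·e^(−0.059725·37.4) = 0.73100 + (1.7290)·0.10713 = 0.91622 mol/L.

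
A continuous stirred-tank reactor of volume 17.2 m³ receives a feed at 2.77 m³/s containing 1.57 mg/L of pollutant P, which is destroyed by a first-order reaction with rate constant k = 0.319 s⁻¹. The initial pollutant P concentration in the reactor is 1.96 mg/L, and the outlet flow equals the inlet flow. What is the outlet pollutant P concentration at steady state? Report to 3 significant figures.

0.527 mg/L

Accumulation = in − out − consumed: V dC/dt = Q C_in − Q C − k V C.
At steady state: 0 = Q C_in − (Q + kV) C_ss, so C_ss = Q C_in/(Q + kV).
C_ss = 2.77·1.57/(2.77 + 0.319·17.2) = 4.3489/8.2568 = 0.52671 mg/L.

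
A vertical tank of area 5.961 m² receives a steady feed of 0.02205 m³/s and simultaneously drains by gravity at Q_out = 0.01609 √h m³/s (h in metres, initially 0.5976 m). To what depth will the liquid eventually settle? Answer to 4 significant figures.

A dh/dt = Q_in − 0.01609 √h. Steady state requires inflow = outflow:
Q_in = 0.01609 √h_ss ⇒ √h_ss = 0.02205/0.01609 = 1.37042.
h_ss = 1.37042² = 1.87804 m. (Since h₀ = 0.5976 m < h_ss, the level will rise toward this value.)

1.878 m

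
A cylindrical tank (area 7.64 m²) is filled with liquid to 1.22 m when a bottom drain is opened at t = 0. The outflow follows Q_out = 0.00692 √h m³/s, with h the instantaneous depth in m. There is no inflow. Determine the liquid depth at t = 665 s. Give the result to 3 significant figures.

A dh/dt = −Q_out = −0.00692 √h.
∫ h^(−1/2) dh = −(0.00692/A) ∫ dt, giving 2√h = 2√h₀ − (0.00692/A) t.
√h = √1.22 − 0.00692·665/(2·7.64) = 1.1045 − 0.30116 = 0.80337.
h = 0.80337² = 0.64541 m.

0.645 m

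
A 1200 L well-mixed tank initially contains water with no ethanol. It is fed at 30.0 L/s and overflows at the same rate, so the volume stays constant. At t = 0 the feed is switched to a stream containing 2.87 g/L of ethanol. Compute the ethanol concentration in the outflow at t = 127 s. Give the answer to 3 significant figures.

Unsteady species balance (constant V, well mixed): V dC/dt = Q(C_in − C).
So dC/dt = (C_in − C)/τ with τ = V/Q = 1200/30.0 = 40.000 s.
Solution: C(t) = C_in + (C₀ − C_in) e^(−t/τ).
C(127) = 2.87 + (0 − 2.87)·e^(−127/40.000) = 2.87 + (-2.8700)·0.041794 = 2.7501 g/L.

2.75 g/L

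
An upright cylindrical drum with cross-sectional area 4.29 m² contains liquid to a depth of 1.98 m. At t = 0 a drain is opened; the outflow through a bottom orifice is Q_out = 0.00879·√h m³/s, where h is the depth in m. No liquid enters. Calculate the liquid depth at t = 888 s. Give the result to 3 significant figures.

A dh/dt = −Q_out = −0.00879 √h.
This is separable: 2 d(√h)/dt = −0.00879/A, so √h = √h₀ − (0.00879/(2A)) t.
√h = √1.98 − 0.00879·888/(2·4.29) = 1.4071 − 0.90973 = 0.49739.
h = 0.49739² = 0.24740 m.

0.247 m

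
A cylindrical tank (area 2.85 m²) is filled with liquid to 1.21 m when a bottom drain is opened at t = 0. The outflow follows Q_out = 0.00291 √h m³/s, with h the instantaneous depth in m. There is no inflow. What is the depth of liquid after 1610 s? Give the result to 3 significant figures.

A dh/dt = −Q_out = −0.00291 √h.
Separate and integrate: 2(√h − √h₀) = −(0.00291/A) t.
√h = √1.21 − 0.00291·1610/(2·2.85) = 1.1000 − 0.82195 = 0.27805.
h = 0.27805² = 0.077313 m.

0.0773 m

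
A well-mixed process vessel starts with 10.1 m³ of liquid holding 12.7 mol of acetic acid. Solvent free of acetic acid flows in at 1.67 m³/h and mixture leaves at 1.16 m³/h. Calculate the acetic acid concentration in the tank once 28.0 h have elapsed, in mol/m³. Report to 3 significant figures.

Let m(t) be the amount of acetic acid. Volume: V(t) = V₀ + (Q_in − Q_out) t = 10.1 + 0.51000 t; V(28.0) = 24.380 m³.
Species balance (pure solvent in): dm/dt = −Q_out · m/V(t).
Separate: dm/m = −Q_out dt/V(t) ⇒ ln(m/m₀) = −(Q_out/(Q_in−Q_out)) ln(V/V₀).
m = m₀ (V₀/V)^(Q_out/(Q_in−Q_out)) = 12.7 × (10.1/24.380)^(2.2745) = 1.7113 mol.
C = m/V = 1.7113/24.380 = 0.070192 mol/m³.

0.0702 mol/m³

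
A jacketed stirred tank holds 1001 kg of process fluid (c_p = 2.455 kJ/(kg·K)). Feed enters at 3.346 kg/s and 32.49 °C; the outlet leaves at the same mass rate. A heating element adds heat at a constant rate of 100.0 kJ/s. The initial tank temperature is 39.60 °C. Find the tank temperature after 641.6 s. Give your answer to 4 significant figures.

44.07 °C

M c_p dT/dt = ṁ c_p (T_in − T) + Q̇.
τ = M/ṁ = 299.163 s; T_ss = T_in + Q̇/(ṁ c_p) = 32.49 + 100.0/(3.346·2.455) = 44.6637 °C.
Integrating: T(t) = T_ss + (T₀ − T_ss) e^(−t/τ).
T(641.6) = 44.6637 + (-5.06370)·e^(−641.6/299.163) = 44.6637 + (-5.06370)·0.117109 = 44.0707 °C.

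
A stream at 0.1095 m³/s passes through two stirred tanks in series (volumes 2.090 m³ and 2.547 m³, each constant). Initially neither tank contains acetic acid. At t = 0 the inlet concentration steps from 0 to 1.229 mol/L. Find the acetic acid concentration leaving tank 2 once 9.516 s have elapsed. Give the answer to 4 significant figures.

Species balance on tank i: dCᵢ/dt = (Cᵢ₋₁ − Cᵢ)/τᵢ with τᵢ = Vᵢ/Q.
τ₁ = 2.090/0.1095 = 19.0868 s; τ₂ = 2.547/0.1095 = 23.2603 s.
Tank 1: C₁ = C_in(1 − e^(−t/τ₁)). Tank 2 (τ₁ ≠ τ₂): C₂ = C_in[1 − (τ₁ e^(−t/τ₁) − τ₂ e^(−t/τ₂))/(τ₁ − τ₂)].
At t = 9.516: e^(−t/τ₁) = 0.607401, e^(−t/τ₂) = 0.664241.
C₂ = 1.229·[1 − (19.0868·0.607401 − 23.2603·0.664241)/(-4.17352)] = 1.229·0.0758113 = 0.0931720 mol/L.

0.09317 mol/L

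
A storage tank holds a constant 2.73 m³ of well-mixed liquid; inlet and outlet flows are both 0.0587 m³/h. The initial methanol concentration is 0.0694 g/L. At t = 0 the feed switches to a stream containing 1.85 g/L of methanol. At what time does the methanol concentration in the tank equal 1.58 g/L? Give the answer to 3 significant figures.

Unsteady species balance (constant V, well mixed): V dC/dt = Q(C_in − C), so τ = V/Q = 46.508 h.
C(t) = C_in + (C₀ − C_in) e^(−t/τ). Set C = 1.58 and solve for t:
e^(−t/τ) = (C − C_in)/(C₀ − C_in) = (1.58 − 1.85)/(0.0694 − 1.85) = 0.15163
t = −τ ln(…) = 46.508 × 1.8863 = 87.727 h.

87.7 h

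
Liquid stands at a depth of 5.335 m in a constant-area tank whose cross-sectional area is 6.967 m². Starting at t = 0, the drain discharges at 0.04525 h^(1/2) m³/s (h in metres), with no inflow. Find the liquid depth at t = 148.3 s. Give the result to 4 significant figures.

3.342 m

With no inflow, A dh/dt = −0.04525 √h.
∫ h^(−1/2) dh = −(0.04525/A) ∫ dt, giving 2√h = 2√h₀ − (0.04525/A) t.
√h = √5.335 − 0.04525·148.3/(2·6.967) = 2.30976 − 0.481597 = 1.82816.
h = 1.82816² = 3.34219 m.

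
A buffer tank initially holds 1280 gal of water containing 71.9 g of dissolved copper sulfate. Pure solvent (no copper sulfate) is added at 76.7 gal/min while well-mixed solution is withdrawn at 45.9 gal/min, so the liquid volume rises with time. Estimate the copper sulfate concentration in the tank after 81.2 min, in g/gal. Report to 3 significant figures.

0.00379 g/gal

Let m(t) be the amount of copper sulfate. Volume: V(t) = V₀ + (Q_in − Q_out) t = 1280 + 30.800 t; V(81.2) = 3781.0 gal.
Species balance (pure solvent in): dm/dt = −Q_out · m/V(t).
Separate: dm/m = −Q_out dt/V(t) ⇒ ln(m/m₀) = −(Q_out/(Q_in−Q_out)) ln(V/V₀).
m = m₀ (V₀/V)^(Q_out/(Q_in−Q_out)) = 71.9 × (1280/3781.0)^(1.4903) = 14.313 g.
C = m/V = 14.313/3781.0 = 0.0037855 g/gal.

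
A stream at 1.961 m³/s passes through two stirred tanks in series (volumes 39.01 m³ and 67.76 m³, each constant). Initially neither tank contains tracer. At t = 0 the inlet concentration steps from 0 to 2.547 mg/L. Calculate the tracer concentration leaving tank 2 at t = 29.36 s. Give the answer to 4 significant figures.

Time constants: τᵢ = Vᵢ/Q for each well-mixed tank.
τ₁ = 39.01/1.961 = 19.8929 s; τ₂ = 67.76/1.961 = 34.5538 s.
Tank 1: C₁ = C_in(1 − e^(−t/τ₁)). Tank 2 (τ₁ ≠ τ₂): C₂ = C_in[1 − (τ₁ e^(−t/τ₁) − τ₂ e^(−t/τ₂))/(τ₁ − τ₂)].
At t = 29.36: e^(−t/τ₁) = 0.228572, e^(−t/τ₂) = 0.427548.
C₂ = 2.547·[1 − (19.8929·0.228572 − 34.5538·0.427548)/(-14.6609)] = 2.547·0.302469 = 0.770388 mg/L.

0.7704 mg/L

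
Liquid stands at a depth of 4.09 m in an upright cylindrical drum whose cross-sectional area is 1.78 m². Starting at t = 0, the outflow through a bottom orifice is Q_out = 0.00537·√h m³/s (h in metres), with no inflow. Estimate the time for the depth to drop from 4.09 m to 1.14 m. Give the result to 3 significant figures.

Accumulation of liquid (constant cross-section A): A dh/dt = −0.00537 √h.
∫ h^(−1/2) dh = −(0.00537/A) ∫ dt, giving 2√h = 2√h₀ − (0.00537/A) t.
t = 2A(√h₀ − √h)/0.00537 = 2·1.78·(√4.09 − √1.14)/0.00537
  = 3.5600 × (2.0224 − 1.0677) / 0.00537 = 632.89 s.

633 s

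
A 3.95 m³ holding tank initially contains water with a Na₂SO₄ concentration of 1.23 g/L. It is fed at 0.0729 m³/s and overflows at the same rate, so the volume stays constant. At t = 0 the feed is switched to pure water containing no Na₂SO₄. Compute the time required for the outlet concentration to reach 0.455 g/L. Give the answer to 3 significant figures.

53.9 s

Unsteady species balance (constant V, well mixed): V dC/dt = Q(C_in − C), so τ = V/Q = 54.184 s.
C(t) = C_in + (C₀ − C_in) e^(−t/τ). Set C = 0.455 and solve for t:
e^(−t/τ) = (C − C_in)/(C₀ − C_in) = (0.455 − 0)/(1.23 − 0) = 0.36992
t = −τ ln(…) = 54.184 × 0.99447 = 53.884 s.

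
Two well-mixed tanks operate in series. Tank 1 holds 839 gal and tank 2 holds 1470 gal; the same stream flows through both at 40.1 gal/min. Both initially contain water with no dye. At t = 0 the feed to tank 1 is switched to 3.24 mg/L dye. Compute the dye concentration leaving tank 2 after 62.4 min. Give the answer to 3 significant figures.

2.08 mg/L

Time constants: τᵢ = Vᵢ/Q for each well-mixed tank.
τ₁ = 839/40.1 = 20.923 min; τ₂ = 1470/40.1 = 36.658 min.
Tank 1: C₁ = C_in(1 − e^(−t/τ₁)). Tank 2 (τ₁ ≠ τ₂): C₂ = C_in[1 − (τ₁ e^(−t/τ₁) − τ₂ e^(−t/τ₂))/(τ₁ − τ₂)].
At t = 62.4: e^(−t/τ₁) = 0.050671, e^(−t/τ₂) = 0.18228.
C₂ = 3.24·[1 − (20.923·0.050671 − 36.658·0.18228)/(-15.736)] = 3.24·0.64272 = 2.0824 mg/L.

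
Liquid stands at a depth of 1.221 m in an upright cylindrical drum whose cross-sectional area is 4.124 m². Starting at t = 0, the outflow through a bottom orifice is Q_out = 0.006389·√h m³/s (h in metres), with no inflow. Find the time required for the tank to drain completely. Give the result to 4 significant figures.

A dh/dt = −Q_out = −0.006389 √h.
∫ h^(−1/2) dh = −(0.006389/A) ∫ dt, giving 2√h = 2√h₀ − (0.006389/A) t.
Tank is empty when √h = 0: t_empty = 2A√h₀/0.006389.
t_empty = 2·4.124·√1.221/0.006389 = 8.24800·1.10499/0.006389 = 1426.51 s.

1427 s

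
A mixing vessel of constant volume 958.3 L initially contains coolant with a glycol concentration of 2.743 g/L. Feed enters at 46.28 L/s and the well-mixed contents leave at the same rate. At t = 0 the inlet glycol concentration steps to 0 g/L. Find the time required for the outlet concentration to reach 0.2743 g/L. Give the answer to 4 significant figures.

Species balance: V dC/dt = Q(C_in − C) ⇒ τ = V/Q = 20.7066 s.
C(t) = C_in + (C₀ − C_in) e^(−t/τ). Set C = 0.2743 and solve for t:
e^(−t/τ) = (C − C_in)/(C₀ − C_in) = (0.2743 − 0)/(2.743 − 0) = 0.100000
t = −τ ln(…) = 20.7066 × 2.30259 = 47.6786 s.

47.68 s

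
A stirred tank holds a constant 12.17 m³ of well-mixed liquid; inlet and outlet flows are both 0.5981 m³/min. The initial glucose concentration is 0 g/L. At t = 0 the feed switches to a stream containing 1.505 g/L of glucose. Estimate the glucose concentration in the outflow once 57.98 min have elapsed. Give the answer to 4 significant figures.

1.418 g/L

Accumulation = in − out for the solute gives V dC/dt = Q(C_in − C).
So dC/dt = (C_in − C)/τ with τ = V/Q = 12.17/0.5981 = 20.3478 min.
Solution: C(t) = C_in + (C₀ − C_in) e^(−t/τ).
C(57.98) = 1.505 + (0 − 1.505)·e^(−57.98/20.3478) = 1.505 + (-1.50500)·0.0578760 = 1.41790 g/L.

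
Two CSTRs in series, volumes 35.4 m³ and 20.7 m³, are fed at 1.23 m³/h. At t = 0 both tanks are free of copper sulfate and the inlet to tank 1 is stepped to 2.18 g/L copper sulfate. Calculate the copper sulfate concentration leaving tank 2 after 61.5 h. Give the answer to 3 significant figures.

1.64 g/L

Each tank obeys Vᵢ dCᵢ/dt = Q(Cᵢ₋₁ − Cᵢ), so τᵢ = Vᵢ/Q.
τ₁ = 35.4/1.23 = 28.780 h; τ₂ = 20.7/1.23 = 16.829 h.
Tank 1: C₁ = C_in(1 − e^(−t/τ₁)). Tank 2 (τ₁ ≠ τ₂): C₂ = C_in[1 − (τ₁ e^(−t/τ₁) − τ₂ e^(−t/τ₂))/(τ₁ − τ₂)].
At t = 61.5: e^(−t/τ₁) = 0.11802, e^(−t/τ₂) = 0.025878.
C₂ = 2.18·[1 − (28.780·0.11802 − 16.829·0.025878)/(11.951)] = 2.18·0.75222 = 1.6398 g/L.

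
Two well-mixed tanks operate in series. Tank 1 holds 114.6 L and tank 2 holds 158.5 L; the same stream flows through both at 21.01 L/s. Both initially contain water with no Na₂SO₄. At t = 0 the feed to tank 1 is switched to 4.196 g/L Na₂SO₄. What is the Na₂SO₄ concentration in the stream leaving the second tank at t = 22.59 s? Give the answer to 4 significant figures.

Each tank obeys Vᵢ dCᵢ/dt = Q(Cᵢ₋₁ − Cᵢ), so τᵢ = Vᵢ/Q.
τ₁ = 114.6/21.01 = 5.45455 s; τ₂ = 158.5/21.01 = 7.54403 s.
Solving the cascade with C₁(0)=C₂(0)=0 gives C₂(t) = C_in[1 − (τ₁ e^(−t/τ₁) − τ₂ e^(−t/τ₂))/(τ₁ − τ₂)].
At t = 22.59: e^(−t/τ₁) = 0.0158990, e^(−t/τ₂) = 0.0500656.
C₂ = 4.196·[1 − (5.45455·0.0158990 − 7.54403·0.0500656)/(-2.08948)] = 4.196·0.860743 = 3.61168 g/L.

3.612 g/L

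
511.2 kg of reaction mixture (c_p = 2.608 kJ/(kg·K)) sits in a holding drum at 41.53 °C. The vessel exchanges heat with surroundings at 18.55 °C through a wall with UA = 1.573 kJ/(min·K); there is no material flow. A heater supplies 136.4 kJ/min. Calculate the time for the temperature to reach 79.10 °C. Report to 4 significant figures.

754.6 min

Heat balance on the well-mixed liquid: M c_p dT/dt = −UA(T − T_amb) + Q̇.
τ = M c_p/UA = 847.559 min; T_ss = T_amb + Q̇/UA = 18.55 + 136.4/1.573 = 105.263 °C.
T(t) = T_ss + (T₀ − T_ss)e^(−t/τ); set T = 79.10:
t = −τ ln[(T − T_ss)/(T₀ − T_ss)] = −847.559 · ln(0.410512) = 754.624 min.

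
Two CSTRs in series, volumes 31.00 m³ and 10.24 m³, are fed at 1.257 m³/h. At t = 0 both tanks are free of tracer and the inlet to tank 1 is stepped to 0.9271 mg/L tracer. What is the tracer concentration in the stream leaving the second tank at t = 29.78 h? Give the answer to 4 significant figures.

Time constants: τᵢ = Vᵢ/Q for each well-mixed tank.
τ₁ = 31.00/1.257 = 24.6619 h; τ₂ = 10.24/1.257 = 8.14638 h.
Solving the cascade with C₁(0)=C₂(0)=0 gives C₂(t) = C_in[1 − (τ₁ e^(−t/τ₁) − τ₂ e^(−t/τ₂))/(τ₁ − τ₂)].
At t = 29.78: e^(−t/τ₁) = 0.298934, e^(−t/τ₂) = 0.0258457.
C₂ = 0.9271·[1 − (24.6619·0.298934 − 8.14638·0.0258457)/(16.5155)] = 0.9271·0.566363 = 0.525075 mg/L.

0.5251 mg/L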